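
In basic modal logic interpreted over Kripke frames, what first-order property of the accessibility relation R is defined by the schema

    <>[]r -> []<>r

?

convergence: forall x forall y forall z (Rxy & Rxz -> exists w (Ryw & Rzw))

Suppose ◇□r→□◇r is valid. Take Rxy, Rxz and set V(r)={w : Ryw}. Then □r at y so ◇□r at x, so □◇r at x, so ◇r at z, giving w with Rzw and Ryw.
The converse is a direct semantic check.
Frame condition: forall x forall y forall z (Rxy & Rxz -> exists w (Ryw & Rzw)).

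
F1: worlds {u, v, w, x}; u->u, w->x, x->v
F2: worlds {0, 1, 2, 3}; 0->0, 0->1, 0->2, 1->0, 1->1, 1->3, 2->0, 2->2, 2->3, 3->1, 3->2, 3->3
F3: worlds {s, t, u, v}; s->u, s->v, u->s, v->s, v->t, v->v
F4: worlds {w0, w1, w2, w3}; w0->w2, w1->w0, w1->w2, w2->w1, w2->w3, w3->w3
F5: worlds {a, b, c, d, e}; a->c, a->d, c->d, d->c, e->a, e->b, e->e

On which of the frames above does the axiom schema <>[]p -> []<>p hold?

F2

Frame correspondent (Sahlqvist): forall x forall y forall z (Rxy & Rxz -> exists w (Ryw & Rzw)) — i.e. convergence.
F1: fails — Rxv and Rxv but v and v have no common successor.
F2: condition met.
F3: fails — Rvv and Rvt but v and t have no common successor.
F4: fails — Rw1w2 and Rw1w0 but w2 and w0 have no common successor.
F5: fails — Rac and Rad but c and d have no common successor.
Valid on: F2.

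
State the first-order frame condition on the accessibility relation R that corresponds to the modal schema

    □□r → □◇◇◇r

This is a Sahlqvist (Geach-type) schema ◇^0□^2r → □^1◇^3r.
Minimal-valuation argument: fix x; take any y with xR^0y and any z with xR^1z. Set V(r) to the set of worlds R-reachable from y in exactly 2 steps. Then □^2r holds at y, so the antecedent holds at x; validity forces ◇^3r at z, giving a w with zR^3w and yR^2w.
First-order correspondent: ∀x ∀z (xRz → ∃w (xR²w ∧ zR³w)).

∀x ∀z (xRz → ∃w (xR²w ∧ zR³w))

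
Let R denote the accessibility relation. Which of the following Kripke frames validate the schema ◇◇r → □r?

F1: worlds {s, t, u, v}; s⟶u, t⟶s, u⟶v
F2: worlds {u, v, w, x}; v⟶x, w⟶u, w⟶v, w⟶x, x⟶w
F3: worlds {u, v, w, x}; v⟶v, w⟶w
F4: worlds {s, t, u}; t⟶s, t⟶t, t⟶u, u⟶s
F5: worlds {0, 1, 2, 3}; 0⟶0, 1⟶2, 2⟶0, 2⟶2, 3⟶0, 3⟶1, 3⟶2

Frame correspondent (Sahlqvist): ∀x ∀y ∀z ((xR²y ∧ xRz) → ∃w (y = w ∧ z = w)) — i.e. a generalized confluence (Geach) condition.
F1: fails — sR²v, sRu but v ≠ u.
F2: fails — vR²w, vRx but w ≠ x.
F3: condition met.
F4: fails — tR²s, tRt but s ≠ t.
F5: fails — 1R²0, 1R2 but 0 ≠ 2.

F3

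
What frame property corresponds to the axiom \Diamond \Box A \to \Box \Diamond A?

Suppose ◇□A→□◇A is valid. Take Rxy, Rxz and set V(A)={w : Ryw}. Then □A at y so ◇□A at x, so □◇A at x, so ◇A at z, giving w with Rzw and Ryw.

convergence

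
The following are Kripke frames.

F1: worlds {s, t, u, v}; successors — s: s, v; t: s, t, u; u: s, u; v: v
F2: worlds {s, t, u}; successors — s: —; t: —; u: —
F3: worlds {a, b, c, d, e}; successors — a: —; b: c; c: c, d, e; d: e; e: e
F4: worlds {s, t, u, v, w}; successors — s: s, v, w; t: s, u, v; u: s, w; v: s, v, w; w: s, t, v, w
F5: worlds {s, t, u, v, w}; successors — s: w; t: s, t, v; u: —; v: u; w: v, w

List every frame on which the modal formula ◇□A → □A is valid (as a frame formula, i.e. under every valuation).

F2

This is the axiom for the Euclidean property; its first-order frame correspondent is ∀x ∀y ∀z (Rxy ∧ Rxz → Ryz).
F1: fails — Rsv and Rss but not Rvs.
F2: ✓.
F3: fails — Rcd and Rcc but not Rdc.
F4: fails — Rtv and Rtu but not Rvu.
F5: fails — Rtv and Rtv but not Rvv.
Valid on: F2.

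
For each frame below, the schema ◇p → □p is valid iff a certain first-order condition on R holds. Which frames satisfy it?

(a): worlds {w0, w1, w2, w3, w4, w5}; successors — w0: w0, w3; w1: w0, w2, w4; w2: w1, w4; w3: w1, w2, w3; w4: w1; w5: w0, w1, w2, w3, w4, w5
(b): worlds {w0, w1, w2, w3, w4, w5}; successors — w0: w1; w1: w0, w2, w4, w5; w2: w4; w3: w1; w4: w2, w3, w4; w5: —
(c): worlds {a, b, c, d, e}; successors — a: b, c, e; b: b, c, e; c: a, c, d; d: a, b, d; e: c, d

This is the axiom for partial functionality; its first-order frame correspondent is ∀x ∀y ∀z (Rxy ∧ Rxz → y = z).
(a): fails — w0 sees both w0 and w3.
(b): fails — w1 sees both w0 and w2.
(c): fails — a sees both b and c.

none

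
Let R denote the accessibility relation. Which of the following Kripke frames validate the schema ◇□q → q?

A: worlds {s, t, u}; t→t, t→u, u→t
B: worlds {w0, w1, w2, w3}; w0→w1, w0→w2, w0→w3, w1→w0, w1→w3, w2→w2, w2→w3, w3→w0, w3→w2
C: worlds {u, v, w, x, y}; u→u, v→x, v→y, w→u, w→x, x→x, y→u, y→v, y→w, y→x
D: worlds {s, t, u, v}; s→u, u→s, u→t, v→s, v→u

A

Frame correspondent (Sahlqvist): ∀x ∀y (Rxy → Ryx) — i.e. symmetry.
A: holds.
B: fails — Rw1w3 but not Rw3w1.
C: fails — Ryx but not Rxy.
D: fails — Rut but not Rtu.
Valid on: A.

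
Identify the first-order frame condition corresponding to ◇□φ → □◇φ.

Convergence

Suppose ◇□φ→□◇φ is valid. Take Rxy, Rxz and set V(φ)={w : Ryw}. Then □φ at y so ◇□φ at x, so □◇φ at x, so ◇φ at z, giving w with Rzw and Ryw.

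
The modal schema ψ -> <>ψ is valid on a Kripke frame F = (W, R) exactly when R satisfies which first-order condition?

reflexivity: forall x Rxx

This schema is equivalent to the T axiom □ψ → ψ.
Its frame correspondent is reflexivity — forall x Rxx.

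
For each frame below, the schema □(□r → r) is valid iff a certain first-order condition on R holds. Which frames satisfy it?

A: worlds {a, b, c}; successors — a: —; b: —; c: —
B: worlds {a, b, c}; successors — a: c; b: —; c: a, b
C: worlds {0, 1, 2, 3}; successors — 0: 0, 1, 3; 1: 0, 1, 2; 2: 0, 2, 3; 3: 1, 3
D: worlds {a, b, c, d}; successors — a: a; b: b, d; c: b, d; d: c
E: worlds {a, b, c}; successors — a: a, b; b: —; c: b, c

The schema corresponds to shift-reflexivity: ∀x ∀y (Rxy → Ryy).
A: ✓.
B: fails — Rac but not Rcc.
C: ✓.
D: fails — Rcd but not Rdd.
E: fails — Rab but not Rbb.
Valid on: A, C.

A, C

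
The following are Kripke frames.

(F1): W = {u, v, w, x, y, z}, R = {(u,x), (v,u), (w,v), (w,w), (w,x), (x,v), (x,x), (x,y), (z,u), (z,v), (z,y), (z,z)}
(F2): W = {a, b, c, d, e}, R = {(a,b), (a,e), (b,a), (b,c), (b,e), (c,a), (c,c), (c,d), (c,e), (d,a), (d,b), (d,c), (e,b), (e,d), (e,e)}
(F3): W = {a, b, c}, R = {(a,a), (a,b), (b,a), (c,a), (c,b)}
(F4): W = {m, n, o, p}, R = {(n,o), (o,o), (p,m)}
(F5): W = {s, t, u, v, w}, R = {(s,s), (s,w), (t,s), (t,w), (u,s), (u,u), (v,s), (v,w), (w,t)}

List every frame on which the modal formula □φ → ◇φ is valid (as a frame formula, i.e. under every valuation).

The schema corresponds to seriality: ∀x ∃y Rxy.
(F1): fails — world y has no successor.
(F2): condition met.
(F3): condition met.
(F4): fails — world m has no successor.
(F5): condition met.

(F2), (F3), (F5)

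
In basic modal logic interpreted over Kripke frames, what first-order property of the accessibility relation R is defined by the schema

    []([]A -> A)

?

This schema is the T□ axiom.
It corresponds to shift-reflexivity: forall x forall y (Rxy -> Ryy).

Shift-reflexivity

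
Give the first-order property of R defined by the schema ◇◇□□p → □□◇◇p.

∀x ∀y ∀z ((xR²y ∧ xR²z) → ∃w (yR²w ∧ zR²w))

This is a Sahlqvist (Geach-type) schema ◇^2□^2p → □^2◇^2p.
Minimal-valuation argument: fix x; take any y with xR^2y and any z with xR^2z. Set V(p) to the set of worlds R-reachable from y in exactly 2 steps. Then □^2p holds at y, so the antecedent holds at x; validity forces ◇^2p at z, giving a w with zR^2w and yR^2w.
First-order correspondent: ∀x ∀y ∀z ((xR²y ∧ xR²z) → ∃w (yR²w ∧ zR²w)).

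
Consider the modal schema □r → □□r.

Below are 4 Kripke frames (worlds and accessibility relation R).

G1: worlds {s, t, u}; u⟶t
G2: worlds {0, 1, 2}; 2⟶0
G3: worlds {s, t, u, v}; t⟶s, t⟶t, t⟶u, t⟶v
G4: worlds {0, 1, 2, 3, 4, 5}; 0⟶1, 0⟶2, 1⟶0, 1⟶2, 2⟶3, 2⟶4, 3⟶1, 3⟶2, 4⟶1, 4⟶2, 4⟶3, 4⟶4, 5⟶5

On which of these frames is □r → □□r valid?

This is the axiom for transitivity; its first-order frame correspondent is ∀x ∀y ∀z (Rxy ∧ Ryz → Rxz).
G1: ✓.
G2: ✓.
G3: ✓.
G4: fails — R10 and R01 but not R11.
Valid on: G1, G2, G3.

G1, G2, G3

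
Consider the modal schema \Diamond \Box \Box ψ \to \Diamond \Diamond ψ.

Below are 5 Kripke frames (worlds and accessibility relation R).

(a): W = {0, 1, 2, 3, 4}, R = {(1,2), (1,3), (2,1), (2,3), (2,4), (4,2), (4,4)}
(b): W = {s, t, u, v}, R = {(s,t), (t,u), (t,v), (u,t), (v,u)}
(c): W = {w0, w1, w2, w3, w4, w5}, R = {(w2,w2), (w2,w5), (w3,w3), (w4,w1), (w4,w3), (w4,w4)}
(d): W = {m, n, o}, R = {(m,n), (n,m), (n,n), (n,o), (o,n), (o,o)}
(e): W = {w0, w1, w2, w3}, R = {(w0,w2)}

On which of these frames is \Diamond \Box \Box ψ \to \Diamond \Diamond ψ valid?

(d)

This is the axiom for a generalized confluence (Geach) condition; its first-order frame correspondent is \forall x \forall y (xRy \to \exists w (y R^2 w \wedge x R^2 w)).
(a): fails — 1R3 but no w with 3R²w and 1R²w.
(b): fails — vRu but no w with uR²w and vR²w.
(c): fails — w2Rw5 but no w with w5R²w and w2R²w.
(d): ✓.
(e): fails — w0Rw2 but no w with w2R²w and w0R²w.
Valid on: (d).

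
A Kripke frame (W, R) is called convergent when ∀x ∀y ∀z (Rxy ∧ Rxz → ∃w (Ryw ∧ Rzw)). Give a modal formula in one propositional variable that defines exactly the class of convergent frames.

◇□q → □◇q

The condition is convergence. The .2 schema ◇□q → □◇q defines it.
Suppose ◇□q→□◇q is valid. Take Rxy, Rxz and set V(q)={w : Ryw}. Then □q at y so ◇□q at x, so □◇q at x, so ◇q at z, giving w with Rzw and Ryw.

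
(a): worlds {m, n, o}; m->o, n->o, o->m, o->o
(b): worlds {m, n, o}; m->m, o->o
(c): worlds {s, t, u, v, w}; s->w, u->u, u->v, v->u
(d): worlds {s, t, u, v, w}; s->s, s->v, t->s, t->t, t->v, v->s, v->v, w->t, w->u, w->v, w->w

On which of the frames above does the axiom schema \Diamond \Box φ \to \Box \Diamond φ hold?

(a), (b)

The schema corresponds to convergence: \forall x \forall y \forall z (Rxy \wedge Rxz \to \exists w (Ryw \wedge Rzw)).
(a): condition met.
(b): condition met.
(c): fails — Rsw and Rsw but w and w have no common successor.
(d): fails — Rww and Rwu but w and u have no common successor.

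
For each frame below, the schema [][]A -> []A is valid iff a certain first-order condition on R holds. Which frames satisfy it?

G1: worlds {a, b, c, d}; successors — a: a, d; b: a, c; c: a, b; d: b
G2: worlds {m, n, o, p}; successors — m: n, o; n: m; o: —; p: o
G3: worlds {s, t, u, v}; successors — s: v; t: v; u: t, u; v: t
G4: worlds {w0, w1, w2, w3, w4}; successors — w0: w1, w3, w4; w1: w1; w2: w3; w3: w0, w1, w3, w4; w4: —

The schema corresponds to density: forall x forall y (Rxy -> exists z (Rxz & Rzy)).
G1: fails — Rbc but no z with Rbz and Rzc.
G2: fails — Rnm but no z with Rnz and Rzm.
G3: fails — Rtv but no z with Rtz and Rzv.
G4: ✓.

G4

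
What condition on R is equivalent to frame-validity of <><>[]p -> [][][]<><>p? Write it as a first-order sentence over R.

This is a Sahlqvist (Geach-type) schema ◇^2□^1p → □^3◇^2p.
Minimal-valuation argument: fix x; take any y with xR^2y and any z with xR^3z. Set V(p) to the set of worlds R-reachable from y in exactly 1 step. Then □^1p holds at y, so the antecedent holds at x; validity forces ◇^2p at z, giving a w with zR^2w and yR^1w.
First-order correspondent: forall x forall y forall z ((x R^2 y & x R^3 z) -> exists w (yRw & z R^2 w)).

forall x forall y forall z ((x R^2 y & x R^3 z) -> exists w (yRw & z R^2 w))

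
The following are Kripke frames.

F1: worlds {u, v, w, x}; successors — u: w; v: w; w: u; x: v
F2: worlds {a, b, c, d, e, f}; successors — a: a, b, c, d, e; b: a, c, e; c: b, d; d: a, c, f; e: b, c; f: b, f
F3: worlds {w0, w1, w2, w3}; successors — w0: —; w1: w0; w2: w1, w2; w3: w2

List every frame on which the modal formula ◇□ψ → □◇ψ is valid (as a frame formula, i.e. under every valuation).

F1

This is the axiom for convergence; its first-order frame correspondent is ∀x ∀y ∀z (Rxy ∧ Rxz → ∃w (Ryw ∧ Rzw)).
F1: holds.
F2: fails — Rab and Rac but b and c have no common successor.
F3: fails — Rw1w0 and Rw1w0 but w0 and w0 have no common successor.
Valid on: F1.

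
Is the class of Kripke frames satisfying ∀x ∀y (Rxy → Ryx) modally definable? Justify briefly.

Definable; p → □◇p defines it

Yes: it is symmetry, defined by the B schema p → □◇p.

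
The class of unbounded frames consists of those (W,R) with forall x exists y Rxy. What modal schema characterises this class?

The condition is seriality. The D schema □r → ◇r defines it.
Suppose □r→◇r is valid. At any x set V(r)=W. Then □r at x, so ◇r at x, so x has a successor.

□r → ◇r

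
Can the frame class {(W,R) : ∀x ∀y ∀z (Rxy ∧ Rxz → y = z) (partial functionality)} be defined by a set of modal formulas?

Definable; ◇q → □q defines it

This is a Sahlqvist condition; the CD axiom ◇q → □q defines it.
Suppose ◇q→□q is valid. Take Rxy, Rxz and set V(q)={y}. Then ◇q at x, so □q at x, so q at z, i.e. z=y.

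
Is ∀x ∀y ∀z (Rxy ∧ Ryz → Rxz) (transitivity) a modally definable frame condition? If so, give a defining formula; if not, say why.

This is a Sahlqvist condition; the 4 axiom □q → □□q defines it.
Suppose □q→□□q is valid. Take Rxy, Ryz and set V(q)={w : Rxw}. Then □q at x, so □□q at x, so □q at y, so q at z, i.e. Rxz.

Definable; □q → □□q defines it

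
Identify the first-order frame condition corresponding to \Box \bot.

emptiness of R

This is the Ver axiom.
Its frame correspondent is emptiness of R — \forall x \forall y \neg Rxy.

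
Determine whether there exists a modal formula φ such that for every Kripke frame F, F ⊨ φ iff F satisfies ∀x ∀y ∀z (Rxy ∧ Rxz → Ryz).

Definable; ◇p → □◇p defines it

Yes: it is the Euclidean property, defined by the 5 schema ◇p → □◇p.
Suppose ◇p→□◇p is valid. Take Rxy, Rxz and set V(p)={y}. Then ◇p at x, so □◇p at x, so ◇p at z, so some w with Rzw has p; w=y, i.e. Rzy. By symmetry of the argument, Ryz.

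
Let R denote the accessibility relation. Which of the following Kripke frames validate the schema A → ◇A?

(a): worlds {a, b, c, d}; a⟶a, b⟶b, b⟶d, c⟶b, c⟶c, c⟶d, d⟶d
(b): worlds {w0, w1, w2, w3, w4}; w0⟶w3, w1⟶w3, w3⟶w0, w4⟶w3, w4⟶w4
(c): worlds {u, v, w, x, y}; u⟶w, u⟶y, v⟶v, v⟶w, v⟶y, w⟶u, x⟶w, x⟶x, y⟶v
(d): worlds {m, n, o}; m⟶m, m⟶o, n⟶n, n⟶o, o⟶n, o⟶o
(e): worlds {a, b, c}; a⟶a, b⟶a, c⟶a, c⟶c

(a), (d)

This is the axiom for reflexivity; its first-order frame correspondent is ∀x Rxx.
(a): satisfies the condition.
(b): fails — world w0 does not see itself.
(c): fails — world u does not see itself.
(d): satisfies the condition.
(e): fails — world b does not see itself.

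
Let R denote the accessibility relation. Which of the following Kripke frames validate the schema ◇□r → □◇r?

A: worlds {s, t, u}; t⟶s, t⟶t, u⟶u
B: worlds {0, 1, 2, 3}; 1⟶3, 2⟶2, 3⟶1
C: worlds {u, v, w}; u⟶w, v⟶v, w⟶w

B, C

The schema corresponds to convergence: ∀x ∀y ∀z (Rxy ∧ Rxz → ∃w (Ryw ∧ Rzw)).
A: fails — Rtt and Rts but t and s have no common successor.
B: condition met.
C: condition met.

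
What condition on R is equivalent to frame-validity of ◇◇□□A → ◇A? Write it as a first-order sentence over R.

∀x ∀y (xR²y → ∃w (yR²w ∧ xRw))

This is a Sahlqvist (Geach-type) schema ◇^2□^2A → □^0◇^1A.
Minimal-valuation argument: fix x; take any y with xR^2y and any z with xR^0z. Set V(A) to the set of worlds R-reachable from y in exactly 2 steps. Then □^2A holds at y, so the antecedent holds at x; validity forces ◇^1A at z, giving a w with zR^1w and yR^2w.
First-order correspondent: ∀x ∀y (xR²y → ∃w (yR²w ∧ xRw)).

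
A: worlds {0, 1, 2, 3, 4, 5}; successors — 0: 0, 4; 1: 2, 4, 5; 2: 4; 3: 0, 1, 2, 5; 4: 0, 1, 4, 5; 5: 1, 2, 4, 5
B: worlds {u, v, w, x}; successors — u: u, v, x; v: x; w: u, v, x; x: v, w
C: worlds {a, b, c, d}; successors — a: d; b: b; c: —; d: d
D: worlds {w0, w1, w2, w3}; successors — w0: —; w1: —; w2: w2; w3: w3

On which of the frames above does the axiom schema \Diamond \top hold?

A, B

Frame correspondent (Sahlqvist): \forall x \exists y Rxy — i.e. seriality.
A: ✓.
B: ✓.
C: fails — world c has no successor.
D: fails — world w0 has no successor.
Valid on: A, B.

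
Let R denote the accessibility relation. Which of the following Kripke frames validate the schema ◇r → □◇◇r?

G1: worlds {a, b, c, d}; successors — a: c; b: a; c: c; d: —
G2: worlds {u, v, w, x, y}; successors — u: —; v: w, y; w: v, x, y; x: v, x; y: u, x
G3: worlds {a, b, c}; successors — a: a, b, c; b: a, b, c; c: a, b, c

Frame correspondent (Sahlqvist): ∀x ∀y ∀z ((xRy ∧ xRz) → ∃w (y = w ∧ zR²w)) — i.e. a generalized confluence (Geach) condition.
G1: fails — bRa, bRa but no w with a=w and aR²w.
G2: fails — vRw, vRy but no t with w=t and yR²t.
G3: satisfies the condition.
Valid on: G3.

G3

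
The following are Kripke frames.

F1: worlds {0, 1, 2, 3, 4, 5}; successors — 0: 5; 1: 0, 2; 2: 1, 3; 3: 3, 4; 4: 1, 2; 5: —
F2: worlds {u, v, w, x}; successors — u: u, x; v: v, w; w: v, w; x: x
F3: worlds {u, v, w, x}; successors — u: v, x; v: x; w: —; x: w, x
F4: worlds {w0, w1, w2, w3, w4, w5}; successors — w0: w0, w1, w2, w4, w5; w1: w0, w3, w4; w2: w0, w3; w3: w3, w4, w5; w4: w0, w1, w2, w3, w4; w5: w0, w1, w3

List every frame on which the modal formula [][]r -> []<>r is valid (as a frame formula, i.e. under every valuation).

F2, F4

The schema corresponds to a generalized confluence (Geach) condition: forall x forall z (xRz -> exists w (x R^2 w & zRw)).
F1: fails — 0R5 but no w with 0R²w and 5Rw.
F2: holds.
F3: fails — xRw but no t with xR²t and wRt.
F4: holds.
Valid on: F2, F4.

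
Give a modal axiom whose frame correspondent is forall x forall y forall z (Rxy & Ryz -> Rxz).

□r → □□r

A defining formula is □r → □□r (the 4 axiom).
Suppose □r→□□r is valid. Take Rxy, Ryz and set V(r)={w : Rxw}. Then □r at x, so □□r at x, so □r at y, so r at z, i.e. Rxz.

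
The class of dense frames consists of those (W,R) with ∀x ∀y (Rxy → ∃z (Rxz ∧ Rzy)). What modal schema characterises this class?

The condition is density. The C4 schema □□p → □p defines it.
Suppose □□p→□p is valid. Take Rxy and set V(p)={w : xR²w}. Then □□p at x, so □p at x, so p at y, i.e. ∃z(Rxz∧Rzy).

□□p → □p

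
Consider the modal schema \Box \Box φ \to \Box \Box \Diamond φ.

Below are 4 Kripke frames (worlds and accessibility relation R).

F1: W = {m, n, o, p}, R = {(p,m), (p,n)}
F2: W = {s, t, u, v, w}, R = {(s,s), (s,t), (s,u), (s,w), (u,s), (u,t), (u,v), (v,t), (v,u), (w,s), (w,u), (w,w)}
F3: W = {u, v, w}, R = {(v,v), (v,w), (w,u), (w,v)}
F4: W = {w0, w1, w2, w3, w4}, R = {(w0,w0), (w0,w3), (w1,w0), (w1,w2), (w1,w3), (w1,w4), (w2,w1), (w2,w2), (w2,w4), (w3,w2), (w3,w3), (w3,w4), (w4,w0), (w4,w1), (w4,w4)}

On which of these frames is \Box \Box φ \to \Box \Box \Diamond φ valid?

This is the axiom for a generalized confluence (Geach) condition; its first-order frame correspondent is \forall x \forall z (x R^2 z \to \exists w (x R^2 w \wedge zRw)).
F1: holds.
F2: fails — sR²t but no w* with sR²w* and tRw*.
F3: fails — vR²u but no t with vR²t and uRt.
F4: holds.

F1, F4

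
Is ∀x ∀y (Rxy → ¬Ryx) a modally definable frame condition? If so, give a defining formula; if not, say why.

Modal frame validity is preserved under surjective bounded morphisms.
The 4-cycle (worlds w0,w1,w2,w3 with w0→w1→w2→w3→w0) is asymmetric. Mapping every world to a single reflexive point • is a surjective bounded morphism, and the reflexive point is not asymmetric (R•• but asymmetry requires ¬R••).
So the class is not modally definable.

No — not modally definable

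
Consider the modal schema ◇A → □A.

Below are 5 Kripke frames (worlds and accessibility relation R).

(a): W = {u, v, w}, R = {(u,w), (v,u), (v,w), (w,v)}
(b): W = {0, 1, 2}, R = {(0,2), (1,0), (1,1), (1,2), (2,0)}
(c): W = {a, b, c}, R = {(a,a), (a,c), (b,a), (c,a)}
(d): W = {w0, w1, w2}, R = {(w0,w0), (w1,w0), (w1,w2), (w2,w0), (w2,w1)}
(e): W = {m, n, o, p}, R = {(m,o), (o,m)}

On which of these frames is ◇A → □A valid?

(e)

This is the axiom for partial functionality; its first-order frame correspondent is ∀x ∀y ∀z (Rxy ∧ Rxz → y = z).
(a): fails — v sees both u and w.
(b): fails — 1 sees both 0 and 1.
(c): fails — a sees both a and c.
(d): fails — w1 sees both w0 and w2.
(e): condition met.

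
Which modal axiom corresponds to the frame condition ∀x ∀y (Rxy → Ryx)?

A defining formula is q → □◇q (the B axiom).
Suppose q→□◇q is valid. Take Rxy and set V(q)={x}. Then q at x, so □◇q at x, so ◇q at y, so some z with Ryz has q; z=x, i.e. Ryx.

q → □◇q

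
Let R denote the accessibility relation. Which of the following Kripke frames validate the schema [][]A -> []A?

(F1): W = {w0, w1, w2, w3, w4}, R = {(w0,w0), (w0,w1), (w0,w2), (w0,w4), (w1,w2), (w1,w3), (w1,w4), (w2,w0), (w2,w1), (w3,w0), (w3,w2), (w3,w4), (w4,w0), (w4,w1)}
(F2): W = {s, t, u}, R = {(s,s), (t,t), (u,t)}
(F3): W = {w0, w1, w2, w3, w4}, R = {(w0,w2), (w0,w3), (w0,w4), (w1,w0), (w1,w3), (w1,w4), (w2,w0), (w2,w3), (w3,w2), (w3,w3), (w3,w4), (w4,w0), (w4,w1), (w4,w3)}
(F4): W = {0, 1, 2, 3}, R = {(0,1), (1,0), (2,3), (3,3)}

(F2)

This is the axiom for density; its first-order frame correspondent is forall x forall y (Rxy -> exists z (Rxz & Rzy)).
(F1): fails — Rw1w3 but no z with Rw1z and Rzw3.
(F2): ✓.
(F3): fails — Rw4w1 but no z with Rw4z and Rzw1.
(F4): fails — R01 but no z with R0z and Rz1.
Valid on: (F2).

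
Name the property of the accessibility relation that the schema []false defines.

□⊥ is valid iff no world has any successor (otherwise □⊥ fails at any world with one).
Conversely, on a frame with emptiness of R the schema holds at every world under every valuation.
So the correspondent is emptiness of R.

emptiness of R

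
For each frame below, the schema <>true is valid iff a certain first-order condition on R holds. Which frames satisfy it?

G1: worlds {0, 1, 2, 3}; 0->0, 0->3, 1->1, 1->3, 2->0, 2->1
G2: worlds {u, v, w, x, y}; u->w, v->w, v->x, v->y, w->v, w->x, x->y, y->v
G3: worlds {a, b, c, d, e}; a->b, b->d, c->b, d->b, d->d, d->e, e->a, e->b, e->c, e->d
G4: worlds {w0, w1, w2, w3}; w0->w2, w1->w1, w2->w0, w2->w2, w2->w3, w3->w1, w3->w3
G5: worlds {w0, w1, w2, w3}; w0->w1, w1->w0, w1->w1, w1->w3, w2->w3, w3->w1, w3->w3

Frame correspondent (Sahlqvist): forall x exists y Rxy — i.e. seriality.
G1: fails — world 3 has no successor.
G2: condition met.
G3: condition met.
G4: condition met.
G5: condition met.
Valid on: G2, G3, G4, G5.

G2, G3, G4, G5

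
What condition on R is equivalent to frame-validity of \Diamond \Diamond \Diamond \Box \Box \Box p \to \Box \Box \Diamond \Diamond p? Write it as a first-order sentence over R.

\forall x \forall y \forall z ((x R^3 y \wedge x R^2 z) \to \exists w (y R^3 w \wedge z R^2 w))

This is a Sahlqvist (Geach-type) schema ◇^3□^3p → □^2◇^2p.
First-order correspondent: \forall x \forall y \forall z ((x R^3 y \wedge x R^2 z) \to \exists w (y R^3 w \wedge z R^2 w)).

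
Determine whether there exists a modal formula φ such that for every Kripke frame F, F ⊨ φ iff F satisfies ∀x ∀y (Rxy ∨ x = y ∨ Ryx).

Modal frame validity is preserved under disjoint unions.
Take 2 disjoint single-world reflexive frames: each is trivially connected, but their disjoint union has 2 worlds with no edge between distinct components, so it is not connected.
So no modal formula (or set of formulas) defines exactly the connected frames.

No — not modally definable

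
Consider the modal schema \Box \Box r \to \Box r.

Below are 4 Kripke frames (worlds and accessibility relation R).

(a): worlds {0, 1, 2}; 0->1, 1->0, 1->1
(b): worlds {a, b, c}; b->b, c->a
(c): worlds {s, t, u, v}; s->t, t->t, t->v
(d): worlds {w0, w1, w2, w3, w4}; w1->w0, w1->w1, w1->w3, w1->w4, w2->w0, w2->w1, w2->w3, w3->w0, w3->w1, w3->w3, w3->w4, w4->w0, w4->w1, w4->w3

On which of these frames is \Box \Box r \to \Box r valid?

(a), (c), (d)

Frame correspondent (Sahlqvist): \forall x \forall y (Rxy \to \exists z (Rxz \wedge Rzy)) — i.e. density.
(a): condition met.
(b): fails — Rca but no z with Rcz and Rza.
(c): condition met.
(d): condition met.
Valid on: (a), (c), (d).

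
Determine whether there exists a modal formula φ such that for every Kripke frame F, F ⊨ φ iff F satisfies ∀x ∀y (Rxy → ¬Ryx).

Modal frame validity is preserved under surjective bounded morphisms.
The 3-cycle (worlds w0,w1,w2 with w0→w1→w2→w0) is asymmetric. Mapping every world to a single reflexive point • is a surjective bounded morphism, and the reflexive point is not asymmetric (R•• but asymmetry requires ¬R••).
So no modal formula (or set of formulas) defines exactly the asymmetric frames.

Not modally definable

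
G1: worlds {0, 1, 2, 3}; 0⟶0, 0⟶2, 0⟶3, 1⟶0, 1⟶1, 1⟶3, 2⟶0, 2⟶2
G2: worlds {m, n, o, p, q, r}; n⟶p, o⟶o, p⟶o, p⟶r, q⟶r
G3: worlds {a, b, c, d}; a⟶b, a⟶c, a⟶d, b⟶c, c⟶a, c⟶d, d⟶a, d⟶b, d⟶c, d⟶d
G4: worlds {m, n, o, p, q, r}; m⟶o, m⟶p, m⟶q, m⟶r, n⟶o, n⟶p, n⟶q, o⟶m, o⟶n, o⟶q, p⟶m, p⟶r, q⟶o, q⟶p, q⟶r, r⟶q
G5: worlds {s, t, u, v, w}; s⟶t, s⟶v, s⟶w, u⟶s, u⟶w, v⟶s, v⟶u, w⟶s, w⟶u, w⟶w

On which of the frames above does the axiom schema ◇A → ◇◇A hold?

G1

This is the axiom for a generalized confluence (Geach) condition; its first-order frame correspondent is ∀x ∀y (xRy → ∃w (y = w ∧ xR²w)).
G1: holds.
G2: fails — nRp but no w with p=w and nR²w.
G3: fails — bRc but no w with c=w and bR²w.
G4: fails — oRm but no w with m=w and oR²w.
G5: fails — sRt but no w* with t=w* and sR²w*.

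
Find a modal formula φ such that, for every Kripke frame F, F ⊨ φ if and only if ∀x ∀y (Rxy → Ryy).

□(□ψ → ψ)

The condition is shift-reflexivity. The T□ schema □(□ψ → ψ) defines it.
Suppose □(□ψ→ψ) is valid. Take Rxy and set V(ψ)={w : Ryw}. Then at y, □ψ holds; since □(□ψ→ψ) at x, □ψ→ψ at y, so ψ at y, i.e. Ryy.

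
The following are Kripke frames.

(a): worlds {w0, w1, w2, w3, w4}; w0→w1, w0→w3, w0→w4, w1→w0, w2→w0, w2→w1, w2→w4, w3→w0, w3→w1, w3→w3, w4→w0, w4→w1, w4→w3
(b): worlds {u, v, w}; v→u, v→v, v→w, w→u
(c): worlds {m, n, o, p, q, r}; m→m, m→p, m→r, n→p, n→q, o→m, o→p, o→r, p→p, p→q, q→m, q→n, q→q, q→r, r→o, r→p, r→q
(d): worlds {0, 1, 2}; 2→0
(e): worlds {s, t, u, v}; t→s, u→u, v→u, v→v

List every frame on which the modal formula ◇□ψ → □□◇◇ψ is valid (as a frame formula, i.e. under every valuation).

(c), (d), (e)

Frame correspondent (Sahlqvist): ∀x ∀y ∀z ((xRy ∧ xR²z) → ∃w (yRw ∧ zR²w)) — i.e. a generalized confluence (Geach) condition.
(a): fails — w0Rw1, w0R²w1 but no w with w1Rw and w1R²w.
(b): fails — vRu, vR²u but no t with uRt and uR²t.
(c): condition met.
(d): condition met.
(e): condition met.
Valid on: (c), (d), (e).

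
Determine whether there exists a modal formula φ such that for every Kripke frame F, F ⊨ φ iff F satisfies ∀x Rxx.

The condition is reflexivity. A defining modal formula is □q → q.
Suppose □q→q is valid. At any x set V(q)={w : Rxw}. Then □q holds at x, so q holds at x, i.e. Rxx.

Yes — defined by □q → q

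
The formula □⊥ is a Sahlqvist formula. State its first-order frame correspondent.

emptiness of R: ∀x ∀y ¬Rxy

□⊥ is valid iff no world has any successor (otherwise □⊥ fails at any world with one).
The converse is a direct semantic check.
Frame condition: ∀x ∀y ¬Rxy.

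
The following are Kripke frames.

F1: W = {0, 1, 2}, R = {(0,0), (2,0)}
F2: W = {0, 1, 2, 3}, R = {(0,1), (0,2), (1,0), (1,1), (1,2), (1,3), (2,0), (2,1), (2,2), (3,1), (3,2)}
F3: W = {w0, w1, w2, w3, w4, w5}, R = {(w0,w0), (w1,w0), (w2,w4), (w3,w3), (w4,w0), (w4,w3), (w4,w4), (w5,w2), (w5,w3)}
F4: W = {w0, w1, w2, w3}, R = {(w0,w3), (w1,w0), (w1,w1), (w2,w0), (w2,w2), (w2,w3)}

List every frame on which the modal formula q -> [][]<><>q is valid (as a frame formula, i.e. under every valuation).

F2

This is the axiom for a generalized confluence (Geach) condition; its first-order frame correspondent is forall x forall z (x R^2 z -> exists w (x = w & z R^2 w)).
F1: fails — 2R²0 but no w with 2=w and 0R²w.
F2: condition met.
F3: fails — w1R²w0 but no w with w1=w and w0R²w.
F4: fails — w1R²w0 but no w with w1=w and w0R²w.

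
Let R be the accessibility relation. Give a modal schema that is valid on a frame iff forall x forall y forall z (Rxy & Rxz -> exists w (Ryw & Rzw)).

◇□s → □◇s

A defining formula is ◇□s → □◇s (the .2 axiom).
Suppose ◇□s→□◇s is valid. Take Rxy, Rxz and set V(s)={w : Ryw}. Then □s at y so ◇□s at x, so □◇s at x, so ◇s at z, giving w with Rzw and Ryw.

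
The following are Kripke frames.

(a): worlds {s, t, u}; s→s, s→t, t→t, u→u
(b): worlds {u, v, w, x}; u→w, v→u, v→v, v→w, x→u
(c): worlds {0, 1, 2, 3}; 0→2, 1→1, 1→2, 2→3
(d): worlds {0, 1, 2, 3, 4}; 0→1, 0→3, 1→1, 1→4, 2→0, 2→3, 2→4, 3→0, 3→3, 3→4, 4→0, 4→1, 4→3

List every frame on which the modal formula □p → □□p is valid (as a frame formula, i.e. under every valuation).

This is the axiom for transitivity; its first-order frame correspondent is ∀x ∀y ∀z (Rxy ∧ Ryz → Rxz).
(a): ✓.
(b): fails — Rxu and Ruw but not Rxw.
(c): fails — R12 and R23 but not R13.
(d): fails — R34 and R41 but not R31.

(a)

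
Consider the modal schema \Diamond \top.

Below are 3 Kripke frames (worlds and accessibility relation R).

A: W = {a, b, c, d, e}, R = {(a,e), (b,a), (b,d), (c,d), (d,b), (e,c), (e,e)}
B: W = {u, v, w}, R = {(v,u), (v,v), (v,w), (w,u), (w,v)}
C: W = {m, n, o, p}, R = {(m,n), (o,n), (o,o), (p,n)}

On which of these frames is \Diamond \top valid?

A

This is the axiom for seriality; its first-order frame correspondent is \forall x \exists y Rxy.
A: satisfies the condition.
B: fails — world u has no successor.
C: fails — world n has no successor.
Valid on: A.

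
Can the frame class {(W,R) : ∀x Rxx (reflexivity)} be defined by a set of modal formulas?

The condition is reflexivity. A defining modal formula is □q → q.
Suppose □q→q is valid. At any x set V(q)={w : Rxw}. Then □q holds at x, so q holds at x, i.e. Rxx.

Yes — defined by □q → q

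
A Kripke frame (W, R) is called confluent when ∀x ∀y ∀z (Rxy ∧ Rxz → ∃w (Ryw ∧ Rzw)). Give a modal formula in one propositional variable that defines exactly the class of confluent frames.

The condition is convergence. The .2 schema ◇□s → □◇s defines it.
Suppose ◇□s→□◇s is valid. Take Rxy, Rxz and set V(s)={w : Ryw}. Then □s at y so ◇□s at x, so □◇s at x, so ◇s at z, giving w with Rzw and Ryw.

◇□s → □◇s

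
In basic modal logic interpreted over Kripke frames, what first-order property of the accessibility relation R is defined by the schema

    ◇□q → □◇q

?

Suppose ◇□q→□◇q is valid. Take Rxy, Rxz and set V(q)={w : Ryw}. Then □q at y so ◇□q at x, so □◇q at x, so ◇q at z, giving w with Rzw and Ryw.
The converse is a direct semantic check.
So the correspondent is convergence.

convergence: ∀x ∀y ∀z (Rxy ∧ Rxz → ∃w (Ryw ∧ Rzw))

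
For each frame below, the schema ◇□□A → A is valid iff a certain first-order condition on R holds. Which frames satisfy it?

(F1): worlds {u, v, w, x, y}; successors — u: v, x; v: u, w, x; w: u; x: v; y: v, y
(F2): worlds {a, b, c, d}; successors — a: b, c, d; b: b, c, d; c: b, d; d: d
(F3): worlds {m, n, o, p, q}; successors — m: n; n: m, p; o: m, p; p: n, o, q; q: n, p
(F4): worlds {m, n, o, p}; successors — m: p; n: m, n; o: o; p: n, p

(F4)

This is the axiom for a generalized confluence (Geach) condition; its first-order frame correspondent is ∀x ∀y (xRy → ∃w (yR²w ∧ x = w)).
(F1): fails — vRx but no t with xR²t and v=t.
(F2): fails — aRb but no w with bR²w and a=w.
(F3): fails — mRn but no w with nR²w and m=w.
(F4): satisfies the condition.
Valid on: (F4).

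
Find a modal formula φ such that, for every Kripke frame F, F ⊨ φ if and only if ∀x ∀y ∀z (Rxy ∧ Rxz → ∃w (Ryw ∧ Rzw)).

◇□p → □◇p

This is convergence; the standard corresponding axiom is .2: ◇□p → □◇p.
Suppose ◇□p→□◇p is valid. Take Rxy, Rxz and set V(p)={w : Ryw}. Then □p at y so ◇□p at x, so □◇p at x, so ◇p at z, giving w with Rzw and Ryw.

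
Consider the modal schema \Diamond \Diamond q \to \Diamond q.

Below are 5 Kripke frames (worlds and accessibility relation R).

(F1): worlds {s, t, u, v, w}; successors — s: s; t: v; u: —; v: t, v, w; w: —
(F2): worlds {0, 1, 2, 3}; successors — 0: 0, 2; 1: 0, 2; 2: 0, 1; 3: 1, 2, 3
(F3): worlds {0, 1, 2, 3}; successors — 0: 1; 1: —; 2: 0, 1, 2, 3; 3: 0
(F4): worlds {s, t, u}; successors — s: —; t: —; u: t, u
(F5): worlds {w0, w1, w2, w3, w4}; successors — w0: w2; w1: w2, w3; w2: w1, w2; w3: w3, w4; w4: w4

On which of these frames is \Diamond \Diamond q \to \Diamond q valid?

Frame correspondent (Sahlqvist): \forall x \forall y (x R^2 y \to \exists w (y = w \wedge xRw)) — i.e. a generalized confluence (Geach) condition.
(F1): fails — tR²t but no w* with t=w* and tRw*.
(F2): fails — 0R²1 but no w with 1=w and 0Rw.
(F3): fails — 3R²1 but no w with 1=w and 3Rw.
(F4): condition met.
(F5): fails — w0R²w1 but no w with w1=w and w0Rw.
Valid on: (F4).

(F4)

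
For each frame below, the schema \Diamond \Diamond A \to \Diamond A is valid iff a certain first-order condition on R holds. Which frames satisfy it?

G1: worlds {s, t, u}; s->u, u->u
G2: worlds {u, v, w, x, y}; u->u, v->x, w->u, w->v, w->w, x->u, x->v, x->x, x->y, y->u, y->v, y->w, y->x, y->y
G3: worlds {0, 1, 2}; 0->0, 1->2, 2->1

The schema corresponds to transitivity: \forall x \forall y \forall z (Rxy \wedge Ryz \to Rxz).
G1: satisfies the condition.
G2: fails — Rvx and Rxu but not Rvu.
G3: fails — R12 and R21 but not R11.
Valid on: G1.

G1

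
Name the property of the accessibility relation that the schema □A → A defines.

reflexivity: ∀x Rxx

Suppose □A→A is valid. At any x set V(A)={w : Rxw}. Then □A holds at x, so A holds at x, i.e. Rxx.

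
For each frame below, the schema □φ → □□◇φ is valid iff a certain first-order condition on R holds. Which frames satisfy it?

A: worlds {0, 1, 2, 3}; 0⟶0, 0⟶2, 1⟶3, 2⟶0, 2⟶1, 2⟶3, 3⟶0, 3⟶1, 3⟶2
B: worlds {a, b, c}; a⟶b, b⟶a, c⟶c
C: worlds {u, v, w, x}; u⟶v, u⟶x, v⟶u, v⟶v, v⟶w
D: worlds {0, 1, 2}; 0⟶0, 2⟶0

B, D

Frame correspondent (Sahlqvist): ∀x ∀z (xR²z → ∃w (xRw ∧ zRw)) — i.e. a generalized confluence (Geach) condition.
A: fails — 0R²1 but no w with 0Rw and 1Rw.
B: ✓.
C: fails — uR²w but no t with uRt and wRt.
D: ✓.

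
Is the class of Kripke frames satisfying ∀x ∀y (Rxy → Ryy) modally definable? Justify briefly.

This is a Sahlqvist condition; the T□ axiom □(□r → r) defines it.
Suppose □(□r→r) is valid. Take Rxy and set V(r)={w : Ryw}. Then at y, □r holds; since □(□r→r) at x, □r→r at y, so r at y, i.e. Ryy.

Yes — defined by □(□r → r)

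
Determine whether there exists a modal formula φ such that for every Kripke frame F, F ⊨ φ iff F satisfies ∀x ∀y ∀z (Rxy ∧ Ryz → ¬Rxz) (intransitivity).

No — not modally definable

Modal frame validity is preserved under surjective bounded morphisms.
The 7-cycle (worlds 0,1,2,3,4,5,6 with 0→1→2→3→4→5→6→0) is intransitive. Mapping every world to a single reflexive point • is a surjective bounded morphism; the reflexive point is not intransitive (R••∧R•• but R••).
So the class is not modally definable.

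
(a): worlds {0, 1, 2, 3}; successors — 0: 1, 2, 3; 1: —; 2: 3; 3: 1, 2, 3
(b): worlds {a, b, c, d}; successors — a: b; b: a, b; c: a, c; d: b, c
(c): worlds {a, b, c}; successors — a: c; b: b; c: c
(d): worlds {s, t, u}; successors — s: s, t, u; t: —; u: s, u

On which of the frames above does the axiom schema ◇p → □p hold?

(c)

This is the axiom for partial functionality; its first-order frame correspondent is ∀x ∀y ∀z (Rxy ∧ Rxz → y = z).
(a): fails — 0 sees both 1 and 2.
(b): fails — b sees both a and b.
(c): holds.
(d): fails — s sees both s and t.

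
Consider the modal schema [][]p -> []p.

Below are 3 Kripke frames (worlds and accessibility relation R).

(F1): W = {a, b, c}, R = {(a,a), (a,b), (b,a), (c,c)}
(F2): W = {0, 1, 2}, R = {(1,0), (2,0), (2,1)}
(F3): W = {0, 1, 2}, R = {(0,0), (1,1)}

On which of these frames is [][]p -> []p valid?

(F1), (F3)

Frame correspondent (Sahlqvist): forall x forall y (Rxy -> exists z (Rxz & Rzy)) — i.e. density.
(F1): holds.
(F2): fails — R10 but no z with R1z and Rz0.
(F3): holds.
Valid on: (F1), (F3).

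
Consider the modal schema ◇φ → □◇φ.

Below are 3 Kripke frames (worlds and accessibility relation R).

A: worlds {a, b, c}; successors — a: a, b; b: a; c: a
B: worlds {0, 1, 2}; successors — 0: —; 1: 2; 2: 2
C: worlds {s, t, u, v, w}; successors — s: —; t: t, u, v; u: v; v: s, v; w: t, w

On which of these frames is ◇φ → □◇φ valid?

This is the axiom for the Euclidean property; its first-order frame correspondent is ∀x ∀y ∀z (Rxy ∧ Rxz → Ryz).
A: fails — Rab and Rab but not Rbb.
B: condition met.
C: fails — Rtv and Rtt but not Rvt.

B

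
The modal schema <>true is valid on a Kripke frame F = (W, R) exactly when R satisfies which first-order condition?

Seriality

This schema is equivalent to the D axiom □p → ◇p.
Its frame correspondent is seriality — forall x exists y Rxy.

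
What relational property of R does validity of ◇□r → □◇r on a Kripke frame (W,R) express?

Suppose ◇□r→□◇r is valid. Take Rxy, Rxz and set V(r)={w : Ryw}. Then □r at y so ◇□r at x, so □◇r at x, so ◇r at z, giving w with Rzw and Ryw.
Conversely, any frame satisfying ∀x ∀y ∀z (Rxy ∧ Rxz → ∃w (Ryw ∧ Rzw)) validates the schema.
Frame condition: ∀x ∀y ∀z (Rxy ∧ Rxz → ∃w (Ryw ∧ Rzw)).

Convergence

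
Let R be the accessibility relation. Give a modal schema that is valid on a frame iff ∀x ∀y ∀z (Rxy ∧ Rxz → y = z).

◇s → □s

A defining formula is ◇s → □s (the CD axiom).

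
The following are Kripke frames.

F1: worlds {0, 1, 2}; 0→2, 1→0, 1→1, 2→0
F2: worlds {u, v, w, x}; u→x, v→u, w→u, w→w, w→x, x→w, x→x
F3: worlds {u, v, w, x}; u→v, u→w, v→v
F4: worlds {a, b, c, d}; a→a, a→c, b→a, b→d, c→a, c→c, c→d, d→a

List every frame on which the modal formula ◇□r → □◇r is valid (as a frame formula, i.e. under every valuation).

Frame correspondent (Sahlqvist): ∀x ∀y ∀z (Rxy ∧ Rxz → ∃w (Ryw ∧ Rzw)) — i.e. convergence.
F1: fails — R10 and R11 but 0 and 1 have no common successor.
F2: ✓.
F3: fails — Ruv and Ruw but v and w have no common successor.
F4: ✓.
Valid on: F2, F4.

F2, F4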